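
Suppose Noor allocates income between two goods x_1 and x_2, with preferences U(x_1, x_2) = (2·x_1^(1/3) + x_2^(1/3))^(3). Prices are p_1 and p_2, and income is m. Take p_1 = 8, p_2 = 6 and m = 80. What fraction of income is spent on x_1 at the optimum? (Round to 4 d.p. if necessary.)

MRS = MU_x_1/MU_x_2 = 2·(x_2/x_1)^(2/3). Set equal to p_1/p_2.
Solve for the ratio: x_2/x_1 = [(1/2)·p_1/p_2]^(1.5).
Substitute x_2 = (x_2/x_1)·x_1 into the budget: x_1* = m/(p_1 + p_2·(x_2/x_1)).
Numerically x_2/x_1 = 0.544331, so x_1* = 80/(8 + 6·0.544331) = 7.101 and x_2* = 0.544331·7.101 = 3.8653.
Expenditure on x_1: 8·7.101 = 56.8082; share = 0.7101.

share on x_1 = 0.7101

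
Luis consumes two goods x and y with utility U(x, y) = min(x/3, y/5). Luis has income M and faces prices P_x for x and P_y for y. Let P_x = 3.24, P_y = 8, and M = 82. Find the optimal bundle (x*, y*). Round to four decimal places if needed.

With perfect complements, no substitution: consume in ratio x:y = 3:5.
Budget: P_x·x + P_y·(5/3)·x = M, so (3·P_x + 5·P_y)·x = 3·M.
Demand: x*(P_x,P_y,M) = 3·M/(3·P_x + 5·P_y), y* = 5·M/(3·P_x + 5·P_y).
Here 3·3.24 + 5·8 = 49.72, giving x* = 4.9477 and y* = 8.2462.

x* = 4.9477, y* = 8.2462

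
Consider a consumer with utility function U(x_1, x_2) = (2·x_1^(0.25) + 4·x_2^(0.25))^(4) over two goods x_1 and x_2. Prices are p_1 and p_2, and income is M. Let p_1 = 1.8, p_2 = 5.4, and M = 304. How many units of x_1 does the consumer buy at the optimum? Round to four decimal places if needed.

x_1* = 61.4776

Numerically x_2/x_1 = 0.582387, so x_1* = 304/(1.8 + 5.4·0.582387) = 61.4776.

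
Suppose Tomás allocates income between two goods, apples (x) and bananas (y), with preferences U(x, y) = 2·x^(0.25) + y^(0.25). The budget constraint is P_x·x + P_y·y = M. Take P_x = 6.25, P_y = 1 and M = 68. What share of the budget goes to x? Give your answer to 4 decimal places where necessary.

With the ratio pinned down, the budget gives x* = M/(P_x + P_y·(y/x)) and y* = (y/x)·x*.
Numerically y/x = 4.568778, so x* = 68/(6.25 + 1·4.568778) = 6.2854 and y* = 4.568778·6.2854 = 28.7164.
Expenditure on x: 6.25·6.2854 = 39.2836; share = 0.5777.

share on x = 0.5777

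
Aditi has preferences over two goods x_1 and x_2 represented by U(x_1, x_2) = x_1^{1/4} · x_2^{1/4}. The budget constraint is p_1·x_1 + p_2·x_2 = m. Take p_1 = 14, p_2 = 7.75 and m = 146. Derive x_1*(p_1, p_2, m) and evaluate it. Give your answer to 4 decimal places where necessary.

x_1* = 5.2143

The MRS is x_2/x_1. Set MRS = p_1/p_2.
So 0.25·p_2·x_2 = 0.25·p_1·x_1; combined with the budget, a share 0.5 of income goes to x_1.
Demand: x_1*(p_1,p_2,m) = 0.5·m/p_1 and x_2* = 0.5·m/p_2.
At p_1=14, p_2=7.75, m=146: x_1* = 0.5·146/14 = 5.2143.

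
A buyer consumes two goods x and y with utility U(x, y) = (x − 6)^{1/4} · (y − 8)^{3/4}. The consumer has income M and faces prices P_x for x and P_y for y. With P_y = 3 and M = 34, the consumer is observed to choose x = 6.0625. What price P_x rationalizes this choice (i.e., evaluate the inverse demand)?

P_x = 1.6

This is Cobb-Douglas in (x−6, y−8): tangency gives 0.25·P_y·(y−8) = 0.75·P_x·(x−6).
After buying the subsistence bundle (6, 8), a share 0.25 of the remaining income goes to x: x* = 6 + 0.25·(M − 6P_x − 8P_y)/P_x.
Set x* = 6.0625 in the demand function and solve for P_x: P_x = 1.6.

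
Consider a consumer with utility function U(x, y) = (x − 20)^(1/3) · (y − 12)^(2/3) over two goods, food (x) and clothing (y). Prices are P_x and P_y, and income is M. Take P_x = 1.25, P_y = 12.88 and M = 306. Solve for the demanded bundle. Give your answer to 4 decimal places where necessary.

x* = 53.7173, y* = 18.5445

Let x' = x−20, y' = y−12. MRS = (1/2)·y'/x' = P_x/P_y.
After buying the subsistence bundle (20, 12), a share 1/3 of the remaining income goes to x: x* = 20 + 1/3·(M − 20P_x − 12P_y)/P_x.
Discretionary income = 306 − 20·1.25 − 12·12.88 = 126.44; x* = 20 + 1/3·126.44/1.25 = 53.7173; y* = 12 + 2/3·126.44/12.88 = 18.5445.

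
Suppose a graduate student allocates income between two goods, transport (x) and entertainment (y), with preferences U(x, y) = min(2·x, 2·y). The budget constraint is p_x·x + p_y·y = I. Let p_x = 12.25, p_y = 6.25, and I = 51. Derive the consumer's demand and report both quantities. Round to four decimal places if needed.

x* = 2.7568, y* = 2.7568

Leontief preferences: the optimum is at the kink where x/2 = y/2, i.e. y = x.
Budget: p_x·x + p_y·x = I, so (2·p_x + 2·p_y)·x = 2·I.
Demand: x*(p_x,p_y,I) = 2·I/(2·p_x + 2·p_y), y* = 2·I/(2·p_x + 2·p_y).
Here 2·12.25 + 2·6.25 = 37, giving x* = 2.7568 and y* = 2.7568.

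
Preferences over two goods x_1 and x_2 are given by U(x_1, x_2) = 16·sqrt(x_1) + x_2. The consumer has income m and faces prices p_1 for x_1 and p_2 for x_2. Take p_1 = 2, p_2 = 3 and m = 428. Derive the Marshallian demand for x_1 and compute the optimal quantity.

x_1* = 144

MU_x_1 = 8/√x_1, MU_x_2 = 1. Tangency: 8/√x_1 = p_1/p_2.
Thus x_1* = (8·p_2/p_1)² — independent of m — with the rest of income spent on x_2.
Plugging in: x_1* = (8·3/2)² = 144.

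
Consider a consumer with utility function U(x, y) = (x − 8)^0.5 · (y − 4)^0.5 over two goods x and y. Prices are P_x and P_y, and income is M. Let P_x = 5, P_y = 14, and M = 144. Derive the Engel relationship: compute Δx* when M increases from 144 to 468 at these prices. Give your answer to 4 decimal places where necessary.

Δx* = 32.4

Let x' = x−8, y' = y−4. MRS = y'/x' = P_x/P_y.
After buying the subsistence bundle (8, 4), a share 0.5 of the remaining income goes to x: x* = 8 + 0.5·(M − 8P_x − 4P_y)/P_x.
Discretionary income = 144 − 8·5 − 4·14 = 48; x* = 8 + 0.5·48/5 = 12.8.
At M' = 468: x* = 45.2. Change: 45.2 − 12.8 = 32.4.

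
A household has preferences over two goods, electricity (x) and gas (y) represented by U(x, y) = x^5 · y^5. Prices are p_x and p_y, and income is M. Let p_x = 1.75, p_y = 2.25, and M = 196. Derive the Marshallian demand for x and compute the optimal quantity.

x* = 56

Tangency: MRS = y/x = p_x/p_y.
Rearranging, p_y·y = p_x·x. Substituting into the budget gives p_x·x·(1 + 1) = M.
Demand: x*(p_x,p_y,M) = 0.5·M/p_x and y* = 0.5·M/p_y.
At p_x=1.75, p_y=2.25, M=196: x* = 0.5·196/1.75 = 56.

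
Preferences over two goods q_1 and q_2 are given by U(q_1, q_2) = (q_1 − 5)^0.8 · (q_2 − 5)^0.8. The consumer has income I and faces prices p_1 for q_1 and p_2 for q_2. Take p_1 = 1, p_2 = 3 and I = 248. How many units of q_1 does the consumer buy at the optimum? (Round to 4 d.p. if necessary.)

q_1* = 119

Discretionary income = 248 − 5·1 − 5·3 = 228; q_1* = 5 + 0.5·228/1 = 119.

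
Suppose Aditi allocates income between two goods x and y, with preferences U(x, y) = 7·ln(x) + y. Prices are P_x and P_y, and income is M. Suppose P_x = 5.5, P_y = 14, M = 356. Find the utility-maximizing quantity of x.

x* = 17.8182

MU_x = 7/x, MU_y = 1. Tangency: 7/x = P_x/P_y.
So x*(P_x,P_y) = 7·P_y/P_x, independent of income; and y* = (M − 7·P_y)/P_y.
At the given prices: x* = 7·14/5.5 = 17.8182.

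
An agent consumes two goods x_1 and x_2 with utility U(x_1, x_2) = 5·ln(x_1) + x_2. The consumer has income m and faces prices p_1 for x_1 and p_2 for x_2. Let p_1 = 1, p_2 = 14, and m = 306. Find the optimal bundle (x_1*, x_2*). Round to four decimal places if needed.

Set MRS = p_1/p_2: (5/x_1)/1 = p_1/p_2.
So x_1*(p_1,p_2) = 5·p_2/p_1, independent of income; and x_2* = (m − 5·p_2)/p_2.
At the given prices: x_1* = 5·14/1 = 70, and x_2* = 16.8571.

x_1* = 70, x_2* = 16.8571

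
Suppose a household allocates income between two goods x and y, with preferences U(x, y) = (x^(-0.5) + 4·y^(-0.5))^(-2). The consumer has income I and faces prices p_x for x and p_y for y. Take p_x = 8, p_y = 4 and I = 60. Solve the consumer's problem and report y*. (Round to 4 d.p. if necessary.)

From the CES first-order condition, (1/4)·(y/x)^(1.5) = p_x/p_y.
Hence y/x = (4·p_x/p_y)^(1/(1.5)), i.e. raised to the 2/3 power.
Substitute y = (y/x)·x into the budget: x* = I/(p_x + p_y·(y/x)).
Numerically y/x = 4, so x* = 60/(8 + 4·4) = 2.5 and y* = 4·2.5 = 10.

y* = 10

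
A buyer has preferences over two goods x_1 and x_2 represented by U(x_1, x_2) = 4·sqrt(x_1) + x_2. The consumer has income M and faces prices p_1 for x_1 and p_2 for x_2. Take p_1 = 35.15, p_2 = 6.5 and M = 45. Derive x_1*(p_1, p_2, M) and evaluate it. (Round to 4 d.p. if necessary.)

x_1* = 0.1368

MU_x_1 = 2/√x_1, MU_x_2 = 1. Tangency: 2/√x_1 = p_1/p_2.
Solve: √x_1 = 2·p_2/p_1, so x_1*(p_1,p_2) = (2·p_2/p_1)², and x_2* = (M − p_1·x_1*)/p_2.
Plugging in: x_1* = (2·6.5/35.15)² = 0.1368.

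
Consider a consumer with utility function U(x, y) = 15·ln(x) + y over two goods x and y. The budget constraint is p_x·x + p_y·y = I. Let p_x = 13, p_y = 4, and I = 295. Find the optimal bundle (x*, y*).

Set MRS = p_x/p_y: (15/x)/1 = p_x/p_y.
So x*(p_x,p_y) = 15·p_y/p_x, independent of income; and y* = (I − 15·p_y)/p_y.
At the given prices: x* = 15·4/13 = 4.6154, and y* = 58.75.

x* = 4.6154, y* = 58.75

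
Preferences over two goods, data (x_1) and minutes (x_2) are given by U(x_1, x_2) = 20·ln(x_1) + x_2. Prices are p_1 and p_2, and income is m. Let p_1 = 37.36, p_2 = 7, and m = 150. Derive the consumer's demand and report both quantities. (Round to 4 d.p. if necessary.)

x_1* = 3.7473, x_2* = 1.4286

MU_x_1 = 20/x_1, MU_x_2 = 1. Tangency: 20/x_1 = p_1/p_2.
So x_1*(p_1,p_2) = 20·p_2/p_1, independent of income; and x_2* = (m − 20·p_2)/p_2.
At the given prices: x_1* = 20·7/37.36 = 3.7473, and x_2* = 1.4286.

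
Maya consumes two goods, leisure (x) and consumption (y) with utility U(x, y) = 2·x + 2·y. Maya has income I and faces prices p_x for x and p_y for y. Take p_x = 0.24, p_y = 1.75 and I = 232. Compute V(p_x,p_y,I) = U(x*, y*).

Numerically: x* = 966.6667, y* = 0.
Utility at the optimum: U(966.6667, 0) = 1933.3333.

V = 1933.3333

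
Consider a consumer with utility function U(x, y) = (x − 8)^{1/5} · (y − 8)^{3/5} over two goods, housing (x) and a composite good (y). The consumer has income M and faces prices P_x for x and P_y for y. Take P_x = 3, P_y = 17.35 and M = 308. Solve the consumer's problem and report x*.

x* = 20.1

MRS = (1/3)·(y−8)/(x−8). Tangency with P_x/P_y gives y−8 = 3·(P_x/P_y)·(x−8).
Substituting into the budget: x* = 8 + 0.25·(M − 8·P_x − 8·P_y)/P_x, and y* = 8 + 0.75·(…)/P_y.
Discretionary income = 308 − 8·3 − 8·17.35 = 145.2; x* = 8 + 0.25·145.2/3 = 20.1.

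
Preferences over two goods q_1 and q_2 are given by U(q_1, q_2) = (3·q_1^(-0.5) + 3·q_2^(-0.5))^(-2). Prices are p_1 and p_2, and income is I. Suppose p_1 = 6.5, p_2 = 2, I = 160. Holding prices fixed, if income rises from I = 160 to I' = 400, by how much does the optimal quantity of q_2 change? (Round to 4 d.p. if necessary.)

With the ratio pinned down, the budget gives q_1* = I/(p_1 + p_2·(q_2/q_1)) and q_2* = (q_2/q_1)·q_1*.
Numerically q_2/q_1 = 2.194096, so q_1* = 160/(6.5 + 2·2.194096) = 14.6948 and q_2* = 2.194096·14.6948 = 32.2418.
At I' = 400: q_2* = 80.6046. Change: 80.6046 − 32.2418 = 48.3628.

Δq_2* = 48.3628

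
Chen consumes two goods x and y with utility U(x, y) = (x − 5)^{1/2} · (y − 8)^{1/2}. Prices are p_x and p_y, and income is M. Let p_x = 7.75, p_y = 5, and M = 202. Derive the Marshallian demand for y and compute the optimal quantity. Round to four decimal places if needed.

Substituting into the budget: x* = 5 + 0.5·(M − 5·p_x − 8·p_y)/p_x, and y* = 8 + 0.5·(…)/p_y.
Discretionary income = 202 − 5·7.75 − 8·5 = 123.25; y* = 8 + 0.5·123.25/5 = 20.325.

y* = 20.325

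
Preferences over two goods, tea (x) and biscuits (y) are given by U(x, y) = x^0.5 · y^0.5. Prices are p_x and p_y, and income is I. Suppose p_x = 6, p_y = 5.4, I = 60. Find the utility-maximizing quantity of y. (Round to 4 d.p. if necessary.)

Demand: x*(p_x,p_y,I) = 0.5·I/p_x and y* = 0.5·I/p_y.
At p_x=6, p_y=5.4, I=60: y* = 0.5·60/5.4 = 5.5556.

y* = 5.5556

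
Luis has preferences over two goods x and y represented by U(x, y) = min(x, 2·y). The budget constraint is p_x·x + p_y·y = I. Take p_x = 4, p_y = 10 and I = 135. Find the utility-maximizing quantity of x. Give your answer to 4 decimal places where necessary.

With perfect complements, no substitution: consume in ratio x:y = 2:1.
Budget: p_x·x + p_y·(1/2)·x = I, so (2·p_x + p_y)·x = 2·I.
Demand: x*(p_x,p_y,I) = 2·I/(2·p_x + p_y), y* = I/(2·p_x + p_y).
Here 2·4 + 10 = 18, giving x* = 15.

x* = 15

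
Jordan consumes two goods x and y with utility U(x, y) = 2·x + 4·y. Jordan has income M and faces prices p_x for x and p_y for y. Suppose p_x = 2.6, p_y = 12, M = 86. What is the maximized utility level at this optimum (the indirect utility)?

V = 66.1538

x gives more utility per dollar, so spend all income on x: x* = M/p_x, y* = 0.
Numerically: x* = 33.0769, y* = 0.
Utility at the optimum: U(33.0769, 0) = 66.1538.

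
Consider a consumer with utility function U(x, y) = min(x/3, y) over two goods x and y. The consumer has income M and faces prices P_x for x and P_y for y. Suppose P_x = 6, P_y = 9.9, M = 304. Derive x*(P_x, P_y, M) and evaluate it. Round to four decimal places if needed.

x* = 32.6882

Leontief preferences: the optimum is at the kink where x/3 = y/1, i.e. y = (1/3)·x.
Budget: P_x·x + P_y·(1/3)·x = M, so (3·P_x + P_y)·x = 3·M.
Demand: x*(P_x,P_y,M) = 3·M/(3·P_x + P_y), y* = M/(3·P_x + P_y).
Here 3·6 + 9.9 = 27.9, giving x* = 32.6882.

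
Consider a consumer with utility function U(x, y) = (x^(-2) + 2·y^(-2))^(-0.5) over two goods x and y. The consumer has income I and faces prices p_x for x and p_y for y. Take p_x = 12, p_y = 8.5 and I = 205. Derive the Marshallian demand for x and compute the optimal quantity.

MRS = MU_x/MU_y = (1/2)·(y/x)^(3). Set equal to p_x/p_y.
Solve for the ratio: y/x = [2·p_x/p_y]^(1/3).
Substitute y = (y/x)·x into the budget: x* = I/(p_x + p_y·(y/x)).
Numerically y/x = 1.413397, so x* = 205/(12 + 8.5·1.413397) = 8.5367.

x* = 8.5367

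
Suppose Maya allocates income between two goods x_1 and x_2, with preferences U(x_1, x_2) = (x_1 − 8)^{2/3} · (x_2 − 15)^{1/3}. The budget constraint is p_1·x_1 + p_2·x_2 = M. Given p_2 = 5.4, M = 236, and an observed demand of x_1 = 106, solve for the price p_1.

MRS = 2·(x_2−15)/(x_1−8). Tangency with p_1/p_2 gives x_2−15 = (1/2)·(p_1/p_2)·(x_1−8).
After buying the subsistence bundle (8, 15), a share 2/3 of the remaining income goes to x_1: x_1* = 8 + 2/3·(M − 8p_1 − 15p_2)/p_1.
Set x_1* = 106 in the demand function and solve for p_1: p_1 = 1.

p_1 = 1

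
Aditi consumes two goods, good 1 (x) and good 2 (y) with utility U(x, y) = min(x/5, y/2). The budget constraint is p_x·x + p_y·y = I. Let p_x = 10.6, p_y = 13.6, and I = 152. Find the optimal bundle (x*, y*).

x* = 9.4763, y* = 3.7905

With perfect complements, no substitution: consume in ratio x:y = 5:2.
Budget: p_x·x + p_y·(2/5)·x = I, so (5·p_x + 2·p_y)·x = 5·I.
Demand: x*(p_x,p_y,I) = 5·I/(5·p_x + 2·p_y), y* = 2·I/(5·p_x + 2·p_y).
Here 5·10.6 + 2·13.6 = 80.2, giving x* = 9.4763 and y* = 3.7905.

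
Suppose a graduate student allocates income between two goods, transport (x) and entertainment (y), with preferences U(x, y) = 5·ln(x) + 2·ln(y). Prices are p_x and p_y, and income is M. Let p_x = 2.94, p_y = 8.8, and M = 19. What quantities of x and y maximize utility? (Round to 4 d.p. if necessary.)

Demand: x*(p_x,p_y,M) = 5/7·M/p_x and y* = 2/7·M/p_y.
At p_x=2.94, p_y=8.8, M=19: x* = 5/7·19/2.94 = 4.6161, y* = 0.6169.

x* = 4.6161, y* = 0.6169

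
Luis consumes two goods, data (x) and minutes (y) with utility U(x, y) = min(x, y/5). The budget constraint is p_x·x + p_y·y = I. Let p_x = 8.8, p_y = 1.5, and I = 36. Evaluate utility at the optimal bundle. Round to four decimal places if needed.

V = 2.2086

Here 8.8 + 5·1.5 = 16.3, giving x* = 2.2086 and y* = 11.0429.
Utility at the optimum: U(2.2086, 11.0429) = 2.2086.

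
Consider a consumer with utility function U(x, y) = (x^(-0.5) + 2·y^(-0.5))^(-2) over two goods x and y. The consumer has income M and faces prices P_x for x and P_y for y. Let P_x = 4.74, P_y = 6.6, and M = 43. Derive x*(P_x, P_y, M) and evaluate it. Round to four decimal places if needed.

MRS = MU_x/MU_y = (1/2)·(y/x)^(1.5). Set equal to P_x/P_y.
Hence y/x = (2·P_x/P_y)^(1/(1.5)), i.e. raised to the 2/3 power.
Substitute y = (y/x)·x into the budget: x* = M/(P_x + P_y·(y/x)).
Numerically y/x = 1.273043, so x* = 43/(4.74 + 6.6·1.273043) = 3.2719.

x* = 3.2719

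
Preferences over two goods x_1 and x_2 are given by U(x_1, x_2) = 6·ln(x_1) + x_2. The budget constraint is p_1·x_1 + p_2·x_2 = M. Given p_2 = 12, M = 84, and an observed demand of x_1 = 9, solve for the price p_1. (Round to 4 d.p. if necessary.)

Set MRS = p_1/p_2: (6/x_1)/1 = p_1/p_2.
So x_1*(p_1,p_2) = 6·p_2/p_1, independent of income; and x_2* = (M − 6·p_2)/p_2.
Set x_1* = 9 in the demand function and solve for p_1: p_1 = 8.

p_1 = 8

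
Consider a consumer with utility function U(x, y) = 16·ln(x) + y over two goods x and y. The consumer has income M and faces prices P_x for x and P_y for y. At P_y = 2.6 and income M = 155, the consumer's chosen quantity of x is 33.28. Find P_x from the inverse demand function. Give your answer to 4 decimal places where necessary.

MU_x = 16/x, MU_y = 1. Tangency: 16/x = P_x/P_y.
So x*(P_x,P_y) = 16·P_y/P_x, independent of income; and y* = (M − 16·P_y)/P_y.
Set x* = 33.28 in the demand function and solve for P_x: P_x = 1.25.

P_x = 1.25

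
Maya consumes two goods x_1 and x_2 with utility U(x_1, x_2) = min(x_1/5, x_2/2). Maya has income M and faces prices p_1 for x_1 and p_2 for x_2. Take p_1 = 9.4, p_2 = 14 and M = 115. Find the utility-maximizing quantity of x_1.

x_1* = 7.6667

Leontief preferences: the optimum is at the kink where x_1/5 = x_2/2, i.e. x_2 = (2/5)·x_1.
Budget: p_1·x_1 + p_2·(2/5)·x_1 = M, so (5·p_1 + 2·p_2)·x_1 = 5·M.
Demand: x_1*(p_1,p_2,M) = 5·M/(5·p_1 + 2·p_2), x_2* = 2·M/(5·p_1 + 2·p_2).
Here 5·9.4 + 2·14 = 75, giving x_1* = 7.6667.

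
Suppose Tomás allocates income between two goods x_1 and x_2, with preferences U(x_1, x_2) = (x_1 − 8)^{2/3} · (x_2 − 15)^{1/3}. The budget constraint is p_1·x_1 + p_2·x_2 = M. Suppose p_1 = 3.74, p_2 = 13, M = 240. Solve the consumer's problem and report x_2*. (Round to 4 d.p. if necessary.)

x_2* = 15.3867

Let x_1' = x_1−8, x_2' = x_2−15. MRS = 2·x_2'/x_1' = p_1/p_2.
Substituting into the budget: x_1* = 8 + 2/3·(M − 8·p_1 − 15·p_2)/p_1, and x_2* = 15 + 1/3·(…)/p_2.
Discretionary income = 240 − 8·3.74 − 15·13 = 15.08; x_2* = 15 + 1/3·15.08/13 = 15.3867.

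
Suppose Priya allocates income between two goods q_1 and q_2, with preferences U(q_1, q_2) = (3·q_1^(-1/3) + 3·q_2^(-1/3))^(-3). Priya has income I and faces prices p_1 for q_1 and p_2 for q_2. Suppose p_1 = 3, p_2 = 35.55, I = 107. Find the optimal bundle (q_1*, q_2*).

q_1* = 12.4911, q_2* = 1.9557

MRS = MU_q_1/MU_q_2 = (q_2/q_1)^(4/3). Set equal to p_1/p_2.
Hence q_2/q_1 = (p_1/p_2)^(1/(4/3)), i.e. raised to the 0.75 power.
With the ratio pinned down, the budget gives q_1* = I/(p_1 + p_2·(q_2/q_1)) and q_2* = (q_2/q_1)·q_1*.
Numerically q_2/q_1 = 0.156571, so q_1* = 107/(3 + 35.55·0.156571) = 12.4911 and q_2* = 0.156571·12.4911 = 1.9557.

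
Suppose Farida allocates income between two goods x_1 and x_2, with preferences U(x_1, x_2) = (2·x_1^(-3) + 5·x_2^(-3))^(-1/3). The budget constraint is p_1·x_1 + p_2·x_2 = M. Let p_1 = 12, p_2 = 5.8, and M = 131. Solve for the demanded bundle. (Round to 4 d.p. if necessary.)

x_1* = 6.3142, x_2* = 9.5223

From the CES first-order condition, (2/5)·(x_2/x_1)^(4) = p_1/p_2.
Hence x_2/x_1 = ((5/2)·p_1/p_2)^(1/(4)), i.e. raised to the 0.25 power.
Substitute x_2 = (x_2/x_1)·x_1 into the budget: x_1* = M/(p_1 + p_2·(x_2/x_1)).
Numerically x_2/x_1 = 1.508076, so x_1* = 131/(12 + 5.8·1.508076) = 6.3142 and x_2* = 1.508076·6.3142 = 9.5223.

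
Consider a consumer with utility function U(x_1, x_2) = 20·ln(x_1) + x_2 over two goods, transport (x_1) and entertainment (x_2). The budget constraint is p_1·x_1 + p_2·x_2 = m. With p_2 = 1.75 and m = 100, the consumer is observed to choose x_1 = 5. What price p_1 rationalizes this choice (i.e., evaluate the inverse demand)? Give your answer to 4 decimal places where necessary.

p_1 = 7

MU_x_1 = 20/x_1, MU_x_2 = 1. Tangency: 20/x_1 = p_1/p_2.
So x_1*(p_1,p_2) = 20·p_2/p_1, independent of income; and x_2* = (m − 20·p_2)/p_2.
Set x_1* = 5 in the demand function and solve for p_1: p_1 = 7.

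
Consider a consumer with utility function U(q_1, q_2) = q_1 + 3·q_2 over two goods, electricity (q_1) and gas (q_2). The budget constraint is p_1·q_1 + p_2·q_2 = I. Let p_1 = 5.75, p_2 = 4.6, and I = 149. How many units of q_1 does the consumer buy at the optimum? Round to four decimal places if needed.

q_1* = 0

Linear utility — the consumer picks whichever good has higher MU/price: 1/5.75 = 0.1739 vs 3/4.6 = 0.6522.
q_2 gives more utility per dollar, so spend all income on q_2: q_2* = I/p_2, q_1* = 0.
Numerically: q_1* = 0, q_2* = 32.3913.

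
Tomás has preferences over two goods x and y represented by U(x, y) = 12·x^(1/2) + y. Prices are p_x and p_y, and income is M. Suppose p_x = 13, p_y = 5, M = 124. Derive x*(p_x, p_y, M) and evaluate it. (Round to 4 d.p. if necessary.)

Thus x* = (6·p_y/p_x)² — independent of M — with the rest of income spent on y.
Plugging in: x* = (6·5/13)² = 5.3254.

x* = 5.3254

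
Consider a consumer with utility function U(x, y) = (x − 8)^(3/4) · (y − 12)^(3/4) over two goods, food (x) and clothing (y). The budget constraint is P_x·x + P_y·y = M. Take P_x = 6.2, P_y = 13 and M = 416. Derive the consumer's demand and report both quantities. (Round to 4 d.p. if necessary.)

MRS = (y−12)/(x−8). Tangency with P_x/P_y gives y−12 = (P_x/P_y)·(x−8).
Substituting into the budget: x* = 8 + 0.5·(M − 8·P_x − 12·P_y)/P_x, and y* = 12 + 0.5·(…)/P_y.
Discretionary income = 416 − 8·6.2 − 12·13 = 210.4; x* = 8 + 0.5·210.4/6.2 = 24.9677; y* = 12 + 0.5·210.4/13 = 20.0923.

x* = 24.9677, y* = 20.0923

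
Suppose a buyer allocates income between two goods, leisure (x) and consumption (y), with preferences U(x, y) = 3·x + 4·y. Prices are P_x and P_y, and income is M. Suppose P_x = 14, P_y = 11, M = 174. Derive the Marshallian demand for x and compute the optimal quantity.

Linear utility — the consumer picks whichever good has higher MU/price: 3/14 = 0.2143 vs 4/11 = 0.3636.
y gives more utility per dollar, so spend all income on y: y* = M/P_y, x* = 0.
Numerically: x* = 0, y* = 15.8182.

x* = 0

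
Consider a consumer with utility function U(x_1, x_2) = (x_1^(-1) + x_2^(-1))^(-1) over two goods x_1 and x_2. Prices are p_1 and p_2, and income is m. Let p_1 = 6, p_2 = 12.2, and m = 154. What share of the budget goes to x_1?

share on x_1 = 0.4122

MRS = MU_x_1/MU_x_2 = (x_2/x_1)^(2). Set equal to p_1/p_2.
Hence x_2/x_1 = (p_1/p_2)^(1/(2)), i.e. raised to the 0.5 power.
Substitute x_2 = (x_2/x_1)·x_1 into the budget: x_1* = m/(p_1 + p_2·(x_2/x_1)).
Numerically x_2/x_1 = 0.701287, so x_1* = 154/(6 + 12.2·0.701287) = 10.58 and x_2* = 0.701287·10.58 = 7.4196.
Expenditure on x_1: 6·10.58 = 63.4803; share = 0.4122.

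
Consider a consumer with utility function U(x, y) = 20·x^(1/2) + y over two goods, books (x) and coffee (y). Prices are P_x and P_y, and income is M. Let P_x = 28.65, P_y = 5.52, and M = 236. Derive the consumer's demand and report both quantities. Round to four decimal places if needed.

x* = 3.7122, y* = 23.4866

Set MRS = P_x/P_y: 10·x^(−1/2) = P_x/P_y.
Solve: √x = 10·P_y/P_x, so x*(P_x,P_y) = (10·P_y/P_x)², and y* = (M − P_x·x*)/P_y.
Plugging in: x* = (10·5.52/28.65)² = 3.7122, y* = 23.4866.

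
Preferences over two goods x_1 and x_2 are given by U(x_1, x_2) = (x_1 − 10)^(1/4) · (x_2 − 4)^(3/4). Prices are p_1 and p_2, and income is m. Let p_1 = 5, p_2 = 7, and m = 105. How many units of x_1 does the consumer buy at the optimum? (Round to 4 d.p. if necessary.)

This is Cobb-Douglas in (x_1−10, x_2−4): tangency gives 0.25·p_2·(x_2−4) = 0.75·p_1·(x_1−10).
Substituting into the budget: x_1* = 10 + 0.25·(m − 10·p_1 − 4·p_2)/p_1, and x_2* = 4 + 0.75·(…)/p_2.
Discretionary income = 105 − 10·5 − 4·7 = 27; x_1* = 10 + 0.25·27/5 = 11.35.

x_1* = 11.35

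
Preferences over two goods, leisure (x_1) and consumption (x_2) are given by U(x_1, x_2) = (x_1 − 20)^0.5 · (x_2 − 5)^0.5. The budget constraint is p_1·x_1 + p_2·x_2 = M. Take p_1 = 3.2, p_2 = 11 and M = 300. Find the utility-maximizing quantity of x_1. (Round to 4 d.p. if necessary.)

x_1* = 48.2812

Substituting into the budget: x_1* = 20 + 0.5·(M − 20·p_1 − 5·p_2)/p_1, and x_2* = 5 + 0.5·(…)/p_2.
Discretionary income = 300 − 20·3.2 − 5·11 = 181; x_1* = 20 + 0.5·181/3.2 = 48.2812.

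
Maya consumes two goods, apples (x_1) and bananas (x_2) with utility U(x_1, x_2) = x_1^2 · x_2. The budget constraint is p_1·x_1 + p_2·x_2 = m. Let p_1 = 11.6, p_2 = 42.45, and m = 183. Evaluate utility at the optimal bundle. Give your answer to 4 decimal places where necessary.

V = 158.9483

The MRS is 2·x_2/x_1. Set MRS = p_1/p_2.
So 2·p_2·x_2 = p_1·x_1; combined with the budget, a share 2/3 of income goes to x_1.
Demand: x_1*(p_1,p_2,m) = 2/3·m/p_1 and x_2* = 1/3·m/p_2.
At p_1=11.6, p_2=42.45, m=183: x_1* = 2/3·183/11.6 = 10.5172, x_2* = 1.437.
Utility at the optimum: U(10.5172, 1.437) = 158.9483.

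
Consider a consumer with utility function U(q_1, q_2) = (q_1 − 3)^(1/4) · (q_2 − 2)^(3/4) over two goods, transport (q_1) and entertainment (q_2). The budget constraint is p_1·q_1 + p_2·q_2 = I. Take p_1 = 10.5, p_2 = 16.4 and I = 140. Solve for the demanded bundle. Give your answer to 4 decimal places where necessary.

q_1* = 4.8024, q_2* = 5.4619

Let q_1' = q_1−3, q_2' = q_2−2. MRS = (1/3)·q_2'/q_1' = p_1/p_2.
After buying the subsistence bundle (3, 2), a share 0.25 of the remaining income goes to q_1: q_1* = 3 + 0.25·(I − 3p_1 − 2p_2)/p_1.
Discretionary income = 140 − 3·10.5 − 2·16.4 = 75.7; q_1* = 3 + 0.25·75.7/10.5 = 4.8024; q_2* = 2 + 0.75·75.7/16.4 = 5.4619.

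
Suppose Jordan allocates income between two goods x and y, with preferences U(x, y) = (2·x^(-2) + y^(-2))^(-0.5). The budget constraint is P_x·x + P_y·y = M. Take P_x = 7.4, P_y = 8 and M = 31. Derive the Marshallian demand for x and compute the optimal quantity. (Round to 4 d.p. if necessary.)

x* = 2.2816

Numerically y/x = 0.77334, so x* = 31/(7.4 + 8·0.77334) = 2.2816.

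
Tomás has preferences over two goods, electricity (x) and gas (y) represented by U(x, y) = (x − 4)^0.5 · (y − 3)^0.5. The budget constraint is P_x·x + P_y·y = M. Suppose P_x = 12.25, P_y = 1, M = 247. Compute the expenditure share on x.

share on x = 0.5931

Let x' = x−4, y' = y−3. MRS = y'/x' = P_x/P_y.
After buying the subsistence bundle (4, 3), a share 0.5 of the remaining income goes to x: x* = 4 + 0.5·(M − 4P_x − 3P_y)/P_x.
Discretionary income = 247 − 4·12.25 − 3·1 = 195; x* = 4 + 0.5·195/12.25 = 11.9592; y* = 3 + 0.5·195/1 = 100.5.
Expenditure on x: 12.25·11.9592 = 146.5; share = 0.5931.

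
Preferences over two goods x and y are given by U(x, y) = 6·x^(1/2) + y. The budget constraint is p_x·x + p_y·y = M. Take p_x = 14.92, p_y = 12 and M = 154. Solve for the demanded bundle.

x* = 5.8219, y* = 5.5947

Set MRS = p_x/p_y: 3·x^(−1/2) = p_x/p_y.
Thus x* = (3·p_y/p_x)² — independent of M — with the rest of income spent on y.
Plugging in: x* = (3·12/14.92)² = 5.8219, y* = 5.5947.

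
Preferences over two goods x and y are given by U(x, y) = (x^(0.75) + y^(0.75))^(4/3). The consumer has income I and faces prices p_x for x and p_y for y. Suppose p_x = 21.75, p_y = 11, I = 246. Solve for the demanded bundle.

From the CES first-order condition, (y/x)^(0.25) = p_x/p_y.
Solve for the ratio: y/x = [p_x/p_y]^(4).
With the ratio pinned down, the budget gives x* = I/(p_x + p_y·(y/x)) and y* = (y/x)·x*.
Numerically y/x = 15.28503, so x* = 246/(21.75 + 11·15.28503) = 1.2955 and y* = 15.28503·1.2955 = 19.802.

x* = 1.2955, y* = 19.802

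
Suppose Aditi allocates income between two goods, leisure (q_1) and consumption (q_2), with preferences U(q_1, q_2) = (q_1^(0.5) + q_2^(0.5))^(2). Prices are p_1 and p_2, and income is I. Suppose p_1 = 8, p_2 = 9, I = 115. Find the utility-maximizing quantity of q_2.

q_2* = 6.0131

From the CES first-order condition, (q_2/q_1)^(0.5) = p_1/p_2.
Hence q_2/q_1 = (p_1/p_2)^(1/(0.5)), i.e. raised to the 2 power.
Substitute q_2 = (q_2/q_1)·q_1 into the budget: q_1* = I/(p_1 + p_2·(q_2/q_1)).
Numerically q_2/q_1 = 0.790123, so q_1* = 115/(8 + 9·0.790123) = 7.6103 and q_2* = 0.790123·7.6103 = 6.0131.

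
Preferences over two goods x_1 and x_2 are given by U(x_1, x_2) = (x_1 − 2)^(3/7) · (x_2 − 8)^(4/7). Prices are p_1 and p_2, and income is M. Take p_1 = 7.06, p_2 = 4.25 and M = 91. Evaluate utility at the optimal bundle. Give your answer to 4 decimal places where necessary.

After buying the subsistence bundle (2, 8), a share 3/7 of the remaining income goes to x_1: x_1* = 2 + 3/7·(M − 2p_1 − 8p_2)/p_1.
Discretionary income = 91 − 2·7.06 − 8·4.25 = 42.88; x_1* = 2 + 3/7·42.88/7.06 = 4.603; x_2* = 8 + 4/7·42.88/4.25 = 13.7654.
Utility at the optimum: U(4.603, 13.7654) = 4.1003.

V = 4.1003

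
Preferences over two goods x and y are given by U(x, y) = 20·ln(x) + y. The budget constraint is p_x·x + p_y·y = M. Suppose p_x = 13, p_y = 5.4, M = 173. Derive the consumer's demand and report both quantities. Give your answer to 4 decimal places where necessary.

x* = 8.3077, y* = 12.037

MU_x = 20/x, MU_y = 1. Tangency: 20/x = p_x/p_y.
So x*(p_x,p_y) = 20·p_y/p_x, independent of income; and y* = (M − 20·p_y)/p_y.
At the given prices: x* = 20·5.4/13 = 8.3077, and y* = 12.037.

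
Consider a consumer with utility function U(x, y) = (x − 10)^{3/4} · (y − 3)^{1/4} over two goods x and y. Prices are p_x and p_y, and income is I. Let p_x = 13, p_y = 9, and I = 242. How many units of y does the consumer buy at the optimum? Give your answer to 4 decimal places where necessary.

y* = 5.3611

Let x' = x−10, y' = y−3. MRS = 3·y'/x' = p_x/p_y.
Substituting into the budget: x* = 10 + 0.75·(I − 10·p_x − 3·p_y)/p_x, and y* = 3 + 0.25·(…)/p_y.
Discretionary income = 242 − 10·13 − 3·9 = 85; y* = 3 + 0.25·85/9 = 5.3611.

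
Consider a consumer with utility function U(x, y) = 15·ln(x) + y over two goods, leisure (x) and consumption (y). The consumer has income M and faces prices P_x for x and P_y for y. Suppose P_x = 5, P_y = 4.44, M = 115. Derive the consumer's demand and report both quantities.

Set MRS = P_x/P_y: (15/x)/1 = P_x/P_y.
So x*(P_x,P_y) = 15·P_y/P_x, independent of income; and y* = (M − 15·P_y)/P_y.
At the given prices: x* = 15·4.44/5 = 13.32, and y* = 10.9009.

x* = 13.32, y* = 10.9009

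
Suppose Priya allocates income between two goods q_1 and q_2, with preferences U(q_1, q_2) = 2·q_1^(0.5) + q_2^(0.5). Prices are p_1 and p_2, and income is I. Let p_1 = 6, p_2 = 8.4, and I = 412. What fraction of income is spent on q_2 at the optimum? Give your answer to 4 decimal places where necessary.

MRS = MU_q_1/MU_q_2 = 2·(q_2/q_1)^(0.5). Set equal to p_1/p_2.
Solve for the ratio: q_2/q_1 = [(1/2)·p_1/p_2]^(2).
With the ratio pinned down, the budget gives q_1* = I/(p_1 + p_2·(q_2/q_1)) and q_2* = (q_2/q_1)·q_1*.
Numerically q_2/q_1 = 0.127551, so q_1* = 412/(6 + 8.4·0.127551) = 58.2626 and q_2* = 0.127551·58.2626 = 7.4315.
Expenditure on q_2: 8.4·7.4315 = 62.4242; share = 0.1515.

share on q_2 = 0.1515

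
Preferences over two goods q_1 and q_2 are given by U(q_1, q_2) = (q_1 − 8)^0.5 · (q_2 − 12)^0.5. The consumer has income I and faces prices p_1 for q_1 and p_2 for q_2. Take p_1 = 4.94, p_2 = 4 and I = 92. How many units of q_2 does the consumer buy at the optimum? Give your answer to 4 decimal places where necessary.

Let q_1' = q_1−8, q_2' = q_2−12. MRS = q_2'/q_1' = p_1/p_2.
Substituting into the budget: q_1* = 8 + 0.5·(I − 8·p_1 − 12·p_2)/p_1, and q_2* = 12 + 0.5·(…)/p_2.
Discretionary income = 92 − 8·4.94 − 12·4 = 4.48; q_2* = 12 + 0.5·4.48/4 = 12.56.

q_2* = 12.56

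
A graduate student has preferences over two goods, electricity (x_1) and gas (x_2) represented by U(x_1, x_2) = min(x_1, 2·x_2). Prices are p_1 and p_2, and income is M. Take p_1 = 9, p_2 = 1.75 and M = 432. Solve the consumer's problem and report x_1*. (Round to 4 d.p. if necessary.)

x_1* = 43.7468

With perfect complements, no substitution: consume in ratio x_1:x_2 = 2:1.
Budget: p_1·x_1 + p_2·(1/2)·x_1 = M, so (2·p_1 + p_2)·x_1 = 2·M.
Demand: x_1*(p_1,p_2,M) = 2·M/(2·p_1 + p_2), x_2* = M/(2·p_1 + p_2).
Here 2·9 + 1.75 = 19.75, giving x_1* = 43.7468.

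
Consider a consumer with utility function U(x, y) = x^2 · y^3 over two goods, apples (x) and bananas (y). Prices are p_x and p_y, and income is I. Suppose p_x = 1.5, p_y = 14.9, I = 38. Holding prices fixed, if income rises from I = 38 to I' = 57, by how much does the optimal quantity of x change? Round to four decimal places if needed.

Δx* = 5.0667

MU_x/MU_y = (2·y)/(3·x); tangency sets this equal to p_x/p_y.
Rearranging, p_y·y = (3/2)·p_x·x. Substituting into the budget gives p_x·x·(1 + (3/2)) = I.
Demand: x*(p_x,p_y,I) = 0.4·I/p_x and y* = 0.6·I/p_y.
At p_x=1.5, p_y=14.9, I=38: x* = 0.4·38/1.5 = 10.1333.
At I' = 57: x* = 15.2. Change: 15.2 − 10.1333 = 5.0667.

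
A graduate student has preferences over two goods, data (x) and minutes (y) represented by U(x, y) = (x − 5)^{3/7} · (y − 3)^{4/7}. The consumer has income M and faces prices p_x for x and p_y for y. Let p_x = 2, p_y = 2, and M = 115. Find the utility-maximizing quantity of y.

Let x' = x−5, y' = y−3. MRS = (3/4)·y'/x' = p_x/p_y.
Substituting into the budget: x* = 5 + 3/7·(M − 5·p_x − 3·p_y)/p_x, and y* = 3 + 4/7·(…)/p_y.
Discretionary income = 115 − 5·2 − 3·2 = 99; y* = 3 + 4/7·99/2 = 31.2857.

y* = 31.2857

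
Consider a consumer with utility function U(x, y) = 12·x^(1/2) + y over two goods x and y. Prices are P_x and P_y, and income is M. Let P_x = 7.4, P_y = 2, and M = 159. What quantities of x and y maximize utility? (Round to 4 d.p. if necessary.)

x* = 2.6297, y* = 69.7703

Set MRS = P_x/P_y: 6·x^(−1/2) = P_x/P_y.
Solve: √x = 6·P_y/P_x, so x*(P_x,P_y) = (6·P_y/P_x)², and y* = (M − P_x·x*)/P_y.
Plugging in: x* = (6·2/7.4)² = 2.6297, y* = 69.7703.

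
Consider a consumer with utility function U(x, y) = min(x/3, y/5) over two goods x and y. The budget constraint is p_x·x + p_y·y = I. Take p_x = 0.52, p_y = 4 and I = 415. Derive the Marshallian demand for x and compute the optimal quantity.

x* = 57.7458

Leontief preferences: the optimum is at the kink where x/3 = y/5, i.e. y = (5/3)·x.
Budget: p_x·x + p_y·(5/3)·x = I, so (3·p_x + 5·p_y)·x = 3·I.
Demand: x*(p_x,p_y,I) = 3·I/(3·p_x + 5·p_y), y* = 5·I/(3·p_x + 5·p_y).
Here 3·0.52 + 5·4 = 21.56, giving x* = 57.7458.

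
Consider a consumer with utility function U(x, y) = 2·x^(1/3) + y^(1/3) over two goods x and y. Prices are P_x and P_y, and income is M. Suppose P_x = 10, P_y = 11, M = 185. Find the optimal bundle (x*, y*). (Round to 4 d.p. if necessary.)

x* = 13.8359, y* = 4.2401

From the CES first-order condition, 2·(y/x)^(2/3) = P_x/P_y.
Hence y/x = ((1/2)·P_x/P_y)^(1/(2/3)), i.e. raised to the 1.5 power.
With the ratio pinned down, the budget gives x* = M/(P_x + P_y·(y/x)) and y* = (y/x)·x*.
Numerically y/x = 0.306454, so x* = 185/(10 + 11·0.306454) = 13.8359 and y* = 0.306454·13.8359 = 4.2401.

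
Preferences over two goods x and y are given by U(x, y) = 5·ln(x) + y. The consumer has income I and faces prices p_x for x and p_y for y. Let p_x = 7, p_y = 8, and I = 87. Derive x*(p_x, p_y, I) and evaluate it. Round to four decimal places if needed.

x* = 5.7143

MU_x = 5/x, MU_y = 1. Tangency: 5/x = p_x/p_y.
So x*(p_x,p_y) = 5·p_y/p_x, independent of income; and y* = (I − 5·p_y)/p_y.
At the given prices: x* = 5·8/7 = 5.7143.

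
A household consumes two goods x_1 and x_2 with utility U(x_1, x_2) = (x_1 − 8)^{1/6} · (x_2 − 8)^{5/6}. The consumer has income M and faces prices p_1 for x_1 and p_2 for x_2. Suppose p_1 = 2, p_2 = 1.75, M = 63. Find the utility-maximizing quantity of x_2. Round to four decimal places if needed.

x_2* = 23.7143

This is Cobb-Douglas in (x_1−8, x_2−8): tangency gives 1/6·p_2·(x_2−8) = 5/6·p_1·(x_1−8).
After buying the subsistence bundle (8, 8), a share 1/6 of the remaining income goes to x_1: x_1* = 8 + 1/6·(M − 8p_1 − 8p_2)/p_1.
Discretionary income = 63 − 8·2 − 8·1.75 = 33; x_2* = 8 + 5/6·33/1.75 = 23.7143.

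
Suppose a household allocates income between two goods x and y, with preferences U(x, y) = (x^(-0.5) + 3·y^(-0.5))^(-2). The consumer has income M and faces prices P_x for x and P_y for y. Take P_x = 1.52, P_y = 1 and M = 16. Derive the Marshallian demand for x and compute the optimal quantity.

x* = 3.7472

Substitute y = (y/x)·x into the budget: x* = M/(P_x + P_y·(y/x)).
Numerically y/x = 2.749856, so x* = 16/(1.52 + 1·2.749856) = 3.7472.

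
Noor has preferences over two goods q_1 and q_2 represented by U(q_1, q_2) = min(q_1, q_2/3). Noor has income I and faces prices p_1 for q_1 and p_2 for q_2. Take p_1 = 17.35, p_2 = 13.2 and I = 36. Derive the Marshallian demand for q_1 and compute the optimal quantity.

q_1* = 0.6321

Here 17.35 + 3·13.2 = 56.95, giving q_1* = 0.6321.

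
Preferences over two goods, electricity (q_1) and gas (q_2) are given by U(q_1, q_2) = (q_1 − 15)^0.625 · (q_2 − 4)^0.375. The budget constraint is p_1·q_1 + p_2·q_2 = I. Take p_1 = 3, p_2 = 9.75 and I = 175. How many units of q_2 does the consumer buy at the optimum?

q_2* = 7.5

This is Cobb-Douglas in (q_1−15, q_2−4): tangency gives 0.625·p_2·(q_2−4) = 0.375·p_1·(q_1−15).
After buying the subsistence bundle (15, 4), a share 0.625 of the remaining income goes to q_1: q_1* = 15 + 0.625·(I − 15p_1 − 4p_2)/p_1.
Discretionary income = 175 − 15·3 − 4·9.75 = 91; q_2* = 4 + 0.375·91/9.75 = 7.5.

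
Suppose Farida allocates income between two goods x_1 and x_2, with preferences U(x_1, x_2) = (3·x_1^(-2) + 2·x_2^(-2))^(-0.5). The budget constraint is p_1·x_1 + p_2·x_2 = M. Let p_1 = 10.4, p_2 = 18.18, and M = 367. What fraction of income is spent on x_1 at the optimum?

MRS = MU_x_1/MU_x_2 = (3/2)·(x_2/x_1)^(3). Set equal to p_1/p_2.
Hence x_2/x_1 = ((2/3)·p_1/p_2)^(1/(3)), i.e. raised to the 1/3 power.
With the ratio pinned down, the budget gives x_1* = M/(p_1 + p_2·(x_2/x_1)) and x_2* = (x_2/x_1)·x_1*.
Numerically x_2/x_1 = 0.725186, so x_1* = 367/(10.4 + 18.18·0.725186) = 15.5615 and x_2* = 0.725186·15.5615 = 11.285.
Expenditure on x_1: 10.4·15.5615 = 161.8394; share = 0.441.

share on x_1 = 0.441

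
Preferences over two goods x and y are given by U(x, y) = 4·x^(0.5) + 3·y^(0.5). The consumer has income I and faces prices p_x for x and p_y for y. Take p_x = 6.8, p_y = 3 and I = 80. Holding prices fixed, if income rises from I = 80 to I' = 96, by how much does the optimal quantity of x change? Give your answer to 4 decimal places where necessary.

MRS = MU_x/MU_y = (4/3)·(y/x)^(0.5). Set equal to p_x/p_y.
Hence y/x = ((3/4)·p_x/p_y)^(1/(0.5)), i.e. raised to the 2 power.
With the ratio pinned down, the budget gives x* = I/(p_x + p_y·(y/x)) and y* = (y/x)·x*.
Numerically y/x = 2.89, so x* = 80/(6.8 + 3·2.89) = 5.1713.
At I' = 96: x* = 6.2056. Change: 6.2056 − 5.1713 = 1.0343.

Δx* = 1.0343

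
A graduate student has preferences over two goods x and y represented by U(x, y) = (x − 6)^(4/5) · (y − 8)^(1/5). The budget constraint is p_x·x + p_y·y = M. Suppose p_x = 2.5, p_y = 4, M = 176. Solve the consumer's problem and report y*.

y* = 14.45

This is Cobb-Douglas in (x−6, y−8): tangency gives 0.8·p_y·(y−8) = 0.2·p_x·(x−6).
After buying the subsistence bundle (6, 8), a share 0.8 of the remaining income goes to x: x* = 6 + 0.8·(M − 6p_x − 8p_y)/p_x.
Discretionary income = 176 − 6·2.5 − 8·4 = 129; y* = 8 + 0.2·129/4 = 14.45.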